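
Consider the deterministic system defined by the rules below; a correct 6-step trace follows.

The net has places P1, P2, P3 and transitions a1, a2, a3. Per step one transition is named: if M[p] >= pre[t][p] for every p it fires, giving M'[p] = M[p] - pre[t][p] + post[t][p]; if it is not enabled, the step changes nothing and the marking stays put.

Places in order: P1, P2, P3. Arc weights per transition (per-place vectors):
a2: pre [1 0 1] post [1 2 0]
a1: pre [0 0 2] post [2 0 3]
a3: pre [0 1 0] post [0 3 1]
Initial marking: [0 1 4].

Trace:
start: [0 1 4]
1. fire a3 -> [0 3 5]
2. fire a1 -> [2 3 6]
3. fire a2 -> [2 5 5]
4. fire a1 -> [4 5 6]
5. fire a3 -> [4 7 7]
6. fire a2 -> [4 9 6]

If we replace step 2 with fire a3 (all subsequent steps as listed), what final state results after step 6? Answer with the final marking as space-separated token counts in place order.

2 9 7

(re-executing from step 2 with the substitution; state before step 2: [0 3 5])
2. fire a3 -> [0 5 6]
3. fire a2 -> [0 5 6]
4. fire a1 -> [2 5 7]
5. fire a3 -> [2 7 8]
6. fire a2 -> [2 9 7]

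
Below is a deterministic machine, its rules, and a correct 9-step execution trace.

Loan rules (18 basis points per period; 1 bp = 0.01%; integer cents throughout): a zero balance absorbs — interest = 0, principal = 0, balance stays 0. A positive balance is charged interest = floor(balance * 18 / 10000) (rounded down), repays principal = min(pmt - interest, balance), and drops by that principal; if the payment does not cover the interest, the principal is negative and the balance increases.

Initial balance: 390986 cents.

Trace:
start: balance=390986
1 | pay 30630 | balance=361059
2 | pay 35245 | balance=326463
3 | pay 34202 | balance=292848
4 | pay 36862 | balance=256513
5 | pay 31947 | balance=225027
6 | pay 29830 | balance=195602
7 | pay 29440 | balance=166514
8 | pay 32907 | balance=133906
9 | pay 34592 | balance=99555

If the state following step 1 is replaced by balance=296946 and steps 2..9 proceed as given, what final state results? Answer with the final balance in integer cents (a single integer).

state after step 1 := balance=296946
2 | pay 35245 | balance=262235
3 | pay 34202 | balance=228505
4 | pay 36862 | balance=192054
5 | pay 31947 | balance=160452
6 | pay 29830 | balance=130910
7 | pay 29440 | balance=101705
8 | pay 32907 | balance=68981
9 | pay 34592 | balance=34513

34513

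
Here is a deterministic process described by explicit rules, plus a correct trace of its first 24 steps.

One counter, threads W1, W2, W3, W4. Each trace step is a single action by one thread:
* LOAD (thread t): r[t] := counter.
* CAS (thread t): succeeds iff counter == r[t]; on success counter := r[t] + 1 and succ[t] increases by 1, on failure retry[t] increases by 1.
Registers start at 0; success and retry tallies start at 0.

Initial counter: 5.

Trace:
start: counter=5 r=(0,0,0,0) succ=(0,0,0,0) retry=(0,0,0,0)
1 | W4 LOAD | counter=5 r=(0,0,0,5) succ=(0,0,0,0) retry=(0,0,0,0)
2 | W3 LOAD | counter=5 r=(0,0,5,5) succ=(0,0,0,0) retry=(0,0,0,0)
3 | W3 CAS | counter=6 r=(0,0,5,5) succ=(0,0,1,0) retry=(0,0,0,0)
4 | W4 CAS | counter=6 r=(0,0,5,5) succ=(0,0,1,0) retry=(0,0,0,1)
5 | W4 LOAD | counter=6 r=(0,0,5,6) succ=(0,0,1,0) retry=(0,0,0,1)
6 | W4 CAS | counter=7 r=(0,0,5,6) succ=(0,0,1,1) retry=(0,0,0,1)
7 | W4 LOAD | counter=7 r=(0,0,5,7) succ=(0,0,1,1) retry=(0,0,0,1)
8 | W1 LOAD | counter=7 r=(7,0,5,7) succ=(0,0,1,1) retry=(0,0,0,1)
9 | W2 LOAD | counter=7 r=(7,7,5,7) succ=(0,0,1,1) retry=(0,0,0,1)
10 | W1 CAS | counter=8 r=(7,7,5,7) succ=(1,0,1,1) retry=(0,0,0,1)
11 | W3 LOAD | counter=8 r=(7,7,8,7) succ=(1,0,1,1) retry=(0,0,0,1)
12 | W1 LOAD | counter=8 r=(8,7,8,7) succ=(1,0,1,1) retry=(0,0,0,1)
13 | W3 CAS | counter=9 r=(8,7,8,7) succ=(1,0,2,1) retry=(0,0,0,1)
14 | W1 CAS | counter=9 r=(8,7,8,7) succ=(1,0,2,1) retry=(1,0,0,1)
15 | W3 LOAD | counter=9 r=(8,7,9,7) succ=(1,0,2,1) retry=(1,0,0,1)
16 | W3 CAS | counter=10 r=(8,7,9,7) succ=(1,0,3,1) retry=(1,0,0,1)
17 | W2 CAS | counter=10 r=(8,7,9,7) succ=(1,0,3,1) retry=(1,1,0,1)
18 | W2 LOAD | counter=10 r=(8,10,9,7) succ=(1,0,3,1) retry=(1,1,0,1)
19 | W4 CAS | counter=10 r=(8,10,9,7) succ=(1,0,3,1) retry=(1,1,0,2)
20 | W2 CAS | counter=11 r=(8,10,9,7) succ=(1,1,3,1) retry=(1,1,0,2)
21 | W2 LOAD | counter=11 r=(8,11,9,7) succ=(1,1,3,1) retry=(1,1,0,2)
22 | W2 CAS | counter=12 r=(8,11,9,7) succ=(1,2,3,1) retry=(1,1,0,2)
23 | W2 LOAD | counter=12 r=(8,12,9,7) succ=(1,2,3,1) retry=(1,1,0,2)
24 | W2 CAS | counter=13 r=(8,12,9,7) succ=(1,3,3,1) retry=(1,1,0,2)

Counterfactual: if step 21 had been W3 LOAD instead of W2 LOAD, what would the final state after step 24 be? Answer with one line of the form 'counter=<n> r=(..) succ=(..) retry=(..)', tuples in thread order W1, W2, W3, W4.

(re-executing from step 21 with the substitution; state before step 21: counter=11 r=(8,10,9,7) succ=(1,1,3,1) retry=(1,1,0,2))
21 | W3 LOAD | counter=11 r=(8,10,11,7) succ=(1,1,3,1) retry=(1,1,0,2)
22 | W2 CAS | counter=11 r=(8,10,11,7) succ=(1,1,3,1) retry=(1,2,0,2)
23 | W2 LOAD | counter=11 r=(8,11,11,7) succ=(1,1,3,1) retry=(1,2,0,2)
24 | W2 CAS | counter=12 r=(8,11,11,7) succ=(1,2,3,1) retry=(1,2,0,2)

counter=12 r=(8,11,11,7) succ=(1,2,3,1) retry=(1,2,0,2)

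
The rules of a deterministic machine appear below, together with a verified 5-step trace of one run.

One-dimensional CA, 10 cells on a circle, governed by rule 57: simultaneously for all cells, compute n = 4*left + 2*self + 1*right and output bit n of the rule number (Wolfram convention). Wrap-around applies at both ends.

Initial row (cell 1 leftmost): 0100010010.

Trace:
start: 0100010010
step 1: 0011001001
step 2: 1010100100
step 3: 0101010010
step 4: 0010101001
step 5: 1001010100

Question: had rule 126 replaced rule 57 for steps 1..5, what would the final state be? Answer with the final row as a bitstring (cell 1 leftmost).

1000001101

(re-executing steps 1..5 under rule 126; state before step 1: 0100010010)
step 1: 1110111111
step 2: 0011100000
step 3: 0110110000
step 4: 1111111000
step 5: 1000001101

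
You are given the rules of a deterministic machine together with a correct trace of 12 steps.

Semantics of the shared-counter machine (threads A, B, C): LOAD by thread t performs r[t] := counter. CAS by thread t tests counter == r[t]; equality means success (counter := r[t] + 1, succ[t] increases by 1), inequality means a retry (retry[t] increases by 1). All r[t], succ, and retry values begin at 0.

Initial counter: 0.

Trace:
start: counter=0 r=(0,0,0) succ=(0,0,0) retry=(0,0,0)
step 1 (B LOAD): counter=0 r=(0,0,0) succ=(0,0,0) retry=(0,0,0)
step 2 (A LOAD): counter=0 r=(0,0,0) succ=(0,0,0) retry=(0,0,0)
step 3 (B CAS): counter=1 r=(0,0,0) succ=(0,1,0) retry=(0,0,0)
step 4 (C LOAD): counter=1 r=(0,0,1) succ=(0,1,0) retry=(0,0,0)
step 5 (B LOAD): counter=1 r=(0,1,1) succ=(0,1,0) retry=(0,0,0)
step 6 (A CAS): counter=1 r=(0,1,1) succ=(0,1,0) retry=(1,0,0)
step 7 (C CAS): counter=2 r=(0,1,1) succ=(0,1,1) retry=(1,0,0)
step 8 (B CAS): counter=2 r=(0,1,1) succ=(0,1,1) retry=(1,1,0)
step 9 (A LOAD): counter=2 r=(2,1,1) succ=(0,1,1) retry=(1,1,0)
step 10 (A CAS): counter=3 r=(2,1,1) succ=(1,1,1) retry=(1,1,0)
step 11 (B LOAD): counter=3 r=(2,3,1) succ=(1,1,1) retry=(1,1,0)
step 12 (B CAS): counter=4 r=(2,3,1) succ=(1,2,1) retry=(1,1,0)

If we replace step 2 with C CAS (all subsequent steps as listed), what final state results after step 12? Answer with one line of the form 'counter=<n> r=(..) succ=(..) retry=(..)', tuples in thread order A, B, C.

(re-executing from step 2 with the substitution; state before step 2: counter=0 r=(0,0,0) succ=(0,0,0) retry=(0,0,0))
step 2 (C CAS): counter=1 r=(0,0,0) succ=(0,0,1) retry=(0,0,0)
step 3 (B CAS): counter=1 r=(0,0,0) succ=(0,0,1) retry=(0,1,0)
step 4 (C LOAD): counter=1 r=(0,0,1) succ=(0,0,1) retry=(0,1,0)
step 5 (B LOAD): counter=1 r=(0,1,1) succ=(0,0,1) retry=(0,1,0)
step 6 (A CAS): counter=1 r=(0,1,1) succ=(0,0,1) retry=(1,1,0)
step 7 (C CAS): counter=2 r=(0,1,1) succ=(0,0,2) retry=(1,1,0)
step 8 (B CAS): counter=2 r=(0,1,1) succ=(0,0,2) retry=(1,2,0)
step 9 (A LOAD): counter=2 r=(2,1,1) succ=(0,0,2) retry=(1,2,0)
step 10 (A CAS): counter=3 r=(2,1,1) succ=(1,0,2) retry=(1,2,0)
step 11 (B LOAD): counter=3 r=(2,3,1) succ=(1,0,2) retry=(1,2,0)
step 12 (B CAS): counter=4 r=(2,3,1) succ=(1,1,2) retry=(1,2,0)

counter=4 r=(2,3,1) succ=(1,1,2) retry=(1,2,0)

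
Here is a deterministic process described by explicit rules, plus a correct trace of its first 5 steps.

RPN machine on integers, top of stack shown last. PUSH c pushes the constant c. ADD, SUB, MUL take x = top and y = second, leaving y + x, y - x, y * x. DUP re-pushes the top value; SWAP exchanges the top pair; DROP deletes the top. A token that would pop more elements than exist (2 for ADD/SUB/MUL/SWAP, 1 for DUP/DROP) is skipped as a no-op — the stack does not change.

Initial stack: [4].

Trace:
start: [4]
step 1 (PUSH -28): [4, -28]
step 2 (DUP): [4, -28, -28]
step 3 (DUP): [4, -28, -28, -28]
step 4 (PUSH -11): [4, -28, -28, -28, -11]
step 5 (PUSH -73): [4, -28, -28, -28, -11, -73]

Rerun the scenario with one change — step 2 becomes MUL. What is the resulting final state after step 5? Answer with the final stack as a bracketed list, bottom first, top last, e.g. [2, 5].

(re-executing from step 2 with the substitution; state before step 2: [4, -28])
step 2 (MUL): [-112]
step 3 (DUP): [-112, -112]
step 4 (PUSH -11): [-112, -112, -11]
step 5 (PUSH -73): [-112, -112, -11, -73]

[-112, -112, -11, -73]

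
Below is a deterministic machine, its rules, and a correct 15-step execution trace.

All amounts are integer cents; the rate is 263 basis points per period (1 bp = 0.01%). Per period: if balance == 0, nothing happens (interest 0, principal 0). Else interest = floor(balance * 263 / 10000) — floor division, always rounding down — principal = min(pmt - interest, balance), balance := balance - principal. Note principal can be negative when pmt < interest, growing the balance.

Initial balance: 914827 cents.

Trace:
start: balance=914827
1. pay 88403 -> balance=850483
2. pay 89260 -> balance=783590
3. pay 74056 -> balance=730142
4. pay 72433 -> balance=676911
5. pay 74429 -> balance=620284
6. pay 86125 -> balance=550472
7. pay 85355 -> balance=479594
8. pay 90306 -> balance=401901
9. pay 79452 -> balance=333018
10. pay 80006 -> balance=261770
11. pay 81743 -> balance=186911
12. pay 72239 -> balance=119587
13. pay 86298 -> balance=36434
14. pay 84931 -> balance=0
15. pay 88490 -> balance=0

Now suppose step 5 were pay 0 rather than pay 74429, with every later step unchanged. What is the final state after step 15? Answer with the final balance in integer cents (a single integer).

(re-executing from step 5 with the substitution; state before step 5: balance=676911)
5. pay 0 -> balance=694713
6. pay 86125 -> balance=626858
7. pay 85355 -> balance=557989
8. pay 90306 -> balance=482358
9. pay 79452 -> balance=415592
10. pay 80006 -> balance=346516
11. pay 81743 -> balance=273886
12. pay 72239 -> balance=208850
13. pay 86298 -> balance=128044
14. pay 84931 -> balance=46480
15. pay 88490 -> balance=0

0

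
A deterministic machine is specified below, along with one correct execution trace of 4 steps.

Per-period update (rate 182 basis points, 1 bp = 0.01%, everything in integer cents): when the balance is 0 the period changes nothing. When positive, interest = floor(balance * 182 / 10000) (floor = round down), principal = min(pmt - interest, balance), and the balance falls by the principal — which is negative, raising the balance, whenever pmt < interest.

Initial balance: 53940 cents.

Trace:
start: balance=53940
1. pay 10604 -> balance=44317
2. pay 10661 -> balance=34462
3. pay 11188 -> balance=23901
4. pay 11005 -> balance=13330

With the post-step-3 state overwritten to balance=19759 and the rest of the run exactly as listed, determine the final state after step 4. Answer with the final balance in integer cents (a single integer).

state after step 3 := balance=19759
4. pay 11005 -> balance=9113

9113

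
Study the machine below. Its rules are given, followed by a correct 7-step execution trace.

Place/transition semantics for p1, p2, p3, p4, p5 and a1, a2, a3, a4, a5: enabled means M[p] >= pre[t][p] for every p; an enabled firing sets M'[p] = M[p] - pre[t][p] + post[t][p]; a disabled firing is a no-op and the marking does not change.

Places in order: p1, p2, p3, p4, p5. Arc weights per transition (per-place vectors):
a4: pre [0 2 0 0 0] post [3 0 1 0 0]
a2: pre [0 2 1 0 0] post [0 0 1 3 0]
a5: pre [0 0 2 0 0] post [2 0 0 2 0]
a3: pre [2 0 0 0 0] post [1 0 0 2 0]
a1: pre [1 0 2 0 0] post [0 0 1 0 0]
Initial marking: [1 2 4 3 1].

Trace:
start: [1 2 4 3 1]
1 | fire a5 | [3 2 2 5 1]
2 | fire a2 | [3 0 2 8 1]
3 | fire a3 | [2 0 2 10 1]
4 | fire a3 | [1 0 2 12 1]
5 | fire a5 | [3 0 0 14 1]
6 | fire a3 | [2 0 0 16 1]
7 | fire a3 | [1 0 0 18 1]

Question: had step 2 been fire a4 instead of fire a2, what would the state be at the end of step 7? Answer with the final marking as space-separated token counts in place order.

4 0 1 15 1

(re-executing from step 2 with the substitution; state before step 2: [3 2 2 5 1])
2 | fire a4 | [6 0 3 5 1]
3 | fire a3 | [5 0 3 7 1]
4 | fire a3 | [4 0 3 9 1]
5 | fire a5 | [6 0 1 11 1]
6 | fire a3 | [5 0 1 13 1]
7 | fire a3 | [4 0 1 15 1]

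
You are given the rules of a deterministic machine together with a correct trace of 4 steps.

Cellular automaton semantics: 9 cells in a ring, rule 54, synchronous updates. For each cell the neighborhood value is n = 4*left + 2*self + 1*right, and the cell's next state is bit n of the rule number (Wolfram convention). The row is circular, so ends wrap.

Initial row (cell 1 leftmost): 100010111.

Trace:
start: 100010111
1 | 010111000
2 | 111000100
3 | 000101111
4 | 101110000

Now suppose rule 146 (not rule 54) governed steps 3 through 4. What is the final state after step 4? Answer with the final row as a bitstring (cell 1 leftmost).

(re-executing steps 3..4 under rule 146; state before step 3: 111000100)
3 | 010101011
4 | 000000000

000000000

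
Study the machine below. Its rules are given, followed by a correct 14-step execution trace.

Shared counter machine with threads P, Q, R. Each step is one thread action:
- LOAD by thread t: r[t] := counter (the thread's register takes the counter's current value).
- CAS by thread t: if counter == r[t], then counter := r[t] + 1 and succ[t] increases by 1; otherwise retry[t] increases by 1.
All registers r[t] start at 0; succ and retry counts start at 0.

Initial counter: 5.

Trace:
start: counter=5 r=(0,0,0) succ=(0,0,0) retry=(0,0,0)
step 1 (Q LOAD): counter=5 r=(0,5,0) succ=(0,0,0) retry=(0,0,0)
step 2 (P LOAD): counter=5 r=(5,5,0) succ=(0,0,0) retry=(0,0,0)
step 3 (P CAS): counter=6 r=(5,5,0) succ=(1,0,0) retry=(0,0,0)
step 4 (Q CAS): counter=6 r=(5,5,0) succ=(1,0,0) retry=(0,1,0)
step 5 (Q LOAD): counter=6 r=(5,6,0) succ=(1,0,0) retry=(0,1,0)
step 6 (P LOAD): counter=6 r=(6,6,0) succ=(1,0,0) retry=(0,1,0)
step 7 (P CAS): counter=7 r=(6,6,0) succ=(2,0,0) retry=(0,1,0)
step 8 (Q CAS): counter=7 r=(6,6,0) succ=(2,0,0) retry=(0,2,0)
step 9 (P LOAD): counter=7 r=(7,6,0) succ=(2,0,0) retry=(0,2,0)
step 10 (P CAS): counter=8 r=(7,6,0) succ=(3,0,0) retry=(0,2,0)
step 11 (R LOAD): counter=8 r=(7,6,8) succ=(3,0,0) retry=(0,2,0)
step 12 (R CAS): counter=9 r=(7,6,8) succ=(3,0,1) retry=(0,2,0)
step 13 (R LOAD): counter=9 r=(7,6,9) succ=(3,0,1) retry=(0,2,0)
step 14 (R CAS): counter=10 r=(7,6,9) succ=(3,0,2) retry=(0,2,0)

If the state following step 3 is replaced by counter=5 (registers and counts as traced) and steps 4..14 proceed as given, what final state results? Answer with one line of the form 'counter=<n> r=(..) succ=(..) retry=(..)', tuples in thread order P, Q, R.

state after step 3 := counter=5 r=(5,5,0) succ=(1,0,0) retry=(0,0,0)
step 4 (Q CAS): counter=6 r=(5,5,0) succ=(1,1,0) retry=(0,0,0)
step 5 (Q LOAD): counter=6 r=(5,6,0) succ=(1,1,0) retry=(0,0,0)
step 6 (P LOAD): counter=6 r=(6,6,0) succ=(1,1,0) retry=(0,0,0)
step 7 (P CAS): counter=7 r=(6,6,0) succ=(2,1,0) retry=(0,0,0)
step 8 (Q CAS): counter=7 r=(6,6,0) succ=(2,1,0) retry=(0,1,0)
step 9 (P LOAD): counter=7 r=(7,6,0) succ=(2,1,0) retry=(0,1,0)
step 10 (P CAS): counter=8 r=(7,6,0) succ=(3,1,0) retry=(0,1,0)
step 11 (R LOAD): counter=8 r=(7,6,8) succ=(3,1,0) retry=(0,1,0)
step 12 (R CAS): counter=9 r=(7,6,8) succ=(3,1,1) retry=(0,1,0)
step 13 (R LOAD): counter=9 r=(7,6,9) succ=(3,1,1) retry=(0,1,0)
step 14 (R CAS): counter=10 r=(7,6,9) succ=(3,1,2) retry=(0,1,0)

counter=10 r=(7,6,9) succ=(3,1,2) retry=(0,1,0)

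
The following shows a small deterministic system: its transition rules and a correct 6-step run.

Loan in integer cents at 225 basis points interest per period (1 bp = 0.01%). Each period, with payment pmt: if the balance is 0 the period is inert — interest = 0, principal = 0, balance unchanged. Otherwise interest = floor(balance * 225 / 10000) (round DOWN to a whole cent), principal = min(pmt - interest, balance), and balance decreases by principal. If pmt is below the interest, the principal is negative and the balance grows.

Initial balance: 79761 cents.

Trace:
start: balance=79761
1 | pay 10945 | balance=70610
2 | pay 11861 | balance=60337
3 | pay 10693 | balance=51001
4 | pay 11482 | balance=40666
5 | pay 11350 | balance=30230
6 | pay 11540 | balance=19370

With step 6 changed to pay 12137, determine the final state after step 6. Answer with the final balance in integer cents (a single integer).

(re-executing from step 6 with the substitution; state before step 6: balance=30230)
6 | pay 12137 | balance=18773

18773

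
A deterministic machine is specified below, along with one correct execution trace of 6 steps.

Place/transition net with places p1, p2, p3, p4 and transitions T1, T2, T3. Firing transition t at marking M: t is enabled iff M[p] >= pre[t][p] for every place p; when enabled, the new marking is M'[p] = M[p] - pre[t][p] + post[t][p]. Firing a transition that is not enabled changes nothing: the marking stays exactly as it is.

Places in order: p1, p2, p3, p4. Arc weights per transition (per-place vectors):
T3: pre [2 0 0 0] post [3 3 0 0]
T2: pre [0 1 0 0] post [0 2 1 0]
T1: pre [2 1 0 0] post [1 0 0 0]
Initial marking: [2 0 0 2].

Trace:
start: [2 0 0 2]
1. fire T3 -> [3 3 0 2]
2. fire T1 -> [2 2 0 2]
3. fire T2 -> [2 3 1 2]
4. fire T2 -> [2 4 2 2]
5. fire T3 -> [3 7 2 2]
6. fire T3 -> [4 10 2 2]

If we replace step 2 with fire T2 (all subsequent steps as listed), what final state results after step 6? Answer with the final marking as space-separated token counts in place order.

(re-executing from step 2 with the substitution; state before step 2: [3 3 0 2])
2. fire T2 -> [3 4 1 2]
3. fire T2 -> [3 5 2 2]
4. fire T2 -> [3 6 3 2]
5. fire T3 -> [4 9 3 2]
6. fire T3 -> [5 12 3 2]

5 12 3 2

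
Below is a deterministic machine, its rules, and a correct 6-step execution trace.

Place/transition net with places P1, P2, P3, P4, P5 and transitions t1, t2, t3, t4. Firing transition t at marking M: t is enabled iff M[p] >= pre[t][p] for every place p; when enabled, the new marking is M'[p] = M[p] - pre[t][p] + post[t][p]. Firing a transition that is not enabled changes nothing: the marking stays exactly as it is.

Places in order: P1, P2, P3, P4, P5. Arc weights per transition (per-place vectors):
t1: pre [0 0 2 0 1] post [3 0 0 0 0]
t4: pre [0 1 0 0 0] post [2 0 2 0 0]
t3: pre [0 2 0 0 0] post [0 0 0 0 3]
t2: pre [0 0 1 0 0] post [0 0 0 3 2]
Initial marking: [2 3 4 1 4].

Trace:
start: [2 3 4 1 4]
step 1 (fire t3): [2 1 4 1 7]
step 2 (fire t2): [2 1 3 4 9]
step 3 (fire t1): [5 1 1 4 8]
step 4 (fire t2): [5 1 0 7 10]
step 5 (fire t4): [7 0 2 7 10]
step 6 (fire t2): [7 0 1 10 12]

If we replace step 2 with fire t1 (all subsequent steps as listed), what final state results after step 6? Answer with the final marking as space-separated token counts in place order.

(re-executing from step 2 with the substitution; state before step 2: [2 1 4 1 7])
step 2 (fire t1): [5 1 2 1 6]
step 3 (fire t1): [8 1 0 1 5]
step 4 (fire t2): [8 1 0 1 5]
step 5 (fire t4): [10 0 2 1 5]
step 6 (fire t2): [10 0 1 4 7]

10 0 1 4 7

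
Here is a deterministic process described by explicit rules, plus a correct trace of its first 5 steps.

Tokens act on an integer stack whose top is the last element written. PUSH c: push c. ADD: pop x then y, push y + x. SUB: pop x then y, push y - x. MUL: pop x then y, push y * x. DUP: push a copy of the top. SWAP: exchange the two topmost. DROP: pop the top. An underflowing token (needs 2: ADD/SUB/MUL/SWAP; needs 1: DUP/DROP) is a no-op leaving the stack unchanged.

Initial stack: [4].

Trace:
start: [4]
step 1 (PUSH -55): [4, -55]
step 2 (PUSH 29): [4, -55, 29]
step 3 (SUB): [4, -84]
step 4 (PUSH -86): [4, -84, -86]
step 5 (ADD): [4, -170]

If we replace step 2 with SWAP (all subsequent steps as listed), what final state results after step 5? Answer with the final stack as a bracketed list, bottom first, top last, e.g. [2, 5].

[-145]

(re-executing from step 2 with the substitution; state before step 2: [4, -55])
step 2 (SWAP): [-55, 4]
step 3 (SUB): [-59]
step 4 (PUSH -86): [-59, -86]
step 5 (ADD): [-145]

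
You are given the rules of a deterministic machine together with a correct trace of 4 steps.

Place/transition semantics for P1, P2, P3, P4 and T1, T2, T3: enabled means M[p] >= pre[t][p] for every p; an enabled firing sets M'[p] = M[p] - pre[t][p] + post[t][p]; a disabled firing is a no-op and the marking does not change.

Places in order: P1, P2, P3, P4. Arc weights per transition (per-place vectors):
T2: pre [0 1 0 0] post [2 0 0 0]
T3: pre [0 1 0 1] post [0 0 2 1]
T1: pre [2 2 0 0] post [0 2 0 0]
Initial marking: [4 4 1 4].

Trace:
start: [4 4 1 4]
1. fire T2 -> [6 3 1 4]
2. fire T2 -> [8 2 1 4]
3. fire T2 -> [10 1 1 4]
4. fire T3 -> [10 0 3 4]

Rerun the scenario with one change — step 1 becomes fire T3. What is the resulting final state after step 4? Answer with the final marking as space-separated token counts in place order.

8 0 5 4

(re-executing from step 1 with the substitution; state before step 1: [4 4 1 4])
1. fire T3 -> [4 3 3 4]
2. fire T2 -> [6 2 3 4]
3. fire T2 -> [8 1 3 4]
4. fire T3 -> [8 0 5 4]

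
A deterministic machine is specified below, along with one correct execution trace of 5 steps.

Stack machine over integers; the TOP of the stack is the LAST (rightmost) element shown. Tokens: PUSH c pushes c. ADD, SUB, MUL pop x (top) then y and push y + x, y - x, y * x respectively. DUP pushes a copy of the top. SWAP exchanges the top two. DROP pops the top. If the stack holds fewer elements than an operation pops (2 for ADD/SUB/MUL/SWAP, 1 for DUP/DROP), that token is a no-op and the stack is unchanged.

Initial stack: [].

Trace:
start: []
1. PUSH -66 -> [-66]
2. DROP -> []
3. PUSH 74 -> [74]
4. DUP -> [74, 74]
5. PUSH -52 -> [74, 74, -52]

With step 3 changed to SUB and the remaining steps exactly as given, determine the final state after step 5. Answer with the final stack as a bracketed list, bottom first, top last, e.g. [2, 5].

[-52]

(re-executing from step 3 with the substitution; state before step 3: [])
3. SUB -> []
4. DUP -> []
5. PUSH -52 -> [-52]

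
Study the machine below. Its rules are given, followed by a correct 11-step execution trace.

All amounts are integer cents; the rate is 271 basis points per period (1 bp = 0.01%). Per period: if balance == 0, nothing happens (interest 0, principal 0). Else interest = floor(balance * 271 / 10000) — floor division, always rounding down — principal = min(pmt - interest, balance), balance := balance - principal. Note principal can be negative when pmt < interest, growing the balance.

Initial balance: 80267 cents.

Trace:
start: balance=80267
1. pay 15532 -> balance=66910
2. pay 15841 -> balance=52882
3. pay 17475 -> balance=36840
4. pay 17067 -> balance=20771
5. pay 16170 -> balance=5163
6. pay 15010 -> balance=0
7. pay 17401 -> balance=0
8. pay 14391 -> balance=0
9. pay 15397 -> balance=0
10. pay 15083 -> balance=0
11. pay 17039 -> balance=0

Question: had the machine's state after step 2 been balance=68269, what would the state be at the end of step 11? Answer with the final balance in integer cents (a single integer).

state after step 2 := balance=68269
3. pay 17475 -> balance=52644
4. pay 17067 -> balance=37003
5. pay 16170 -> balance=21835
6. pay 15010 -> balance=7416
7. pay 17401 -> balance=0
8. pay 14391 -> balance=0
9. pay 15397 -> balance=0
10. pay 15083 -> balance=0
11. pay 17039 -> balance=0

0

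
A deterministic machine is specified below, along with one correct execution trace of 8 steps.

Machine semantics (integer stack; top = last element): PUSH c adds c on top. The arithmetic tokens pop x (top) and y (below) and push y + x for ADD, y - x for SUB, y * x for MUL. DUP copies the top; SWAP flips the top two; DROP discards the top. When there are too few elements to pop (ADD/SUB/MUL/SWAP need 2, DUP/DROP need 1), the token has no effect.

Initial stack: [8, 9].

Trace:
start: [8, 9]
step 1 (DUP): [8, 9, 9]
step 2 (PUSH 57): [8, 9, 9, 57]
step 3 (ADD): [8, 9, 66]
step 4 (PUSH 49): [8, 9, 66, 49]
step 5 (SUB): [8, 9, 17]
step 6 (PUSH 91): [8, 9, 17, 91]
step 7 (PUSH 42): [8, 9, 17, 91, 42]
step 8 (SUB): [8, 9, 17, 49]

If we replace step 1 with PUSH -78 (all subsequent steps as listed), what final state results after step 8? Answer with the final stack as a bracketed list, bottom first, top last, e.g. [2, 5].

[8, 9, -70, 49]

(re-executing from step 1 with the substitution; state before step 1: [8, 9])
step 1 (PUSH -78): [8, 9, -78]
step 2 (PUSH 57): [8, 9, -78, 57]
step 3 (ADD): [8, 9, -21]
step 4 (PUSH 49): [8, 9, -21, 49]
step 5 (SUB): [8, 9, -70]
step 6 (PUSH 91): [8, 9, -70, 91]
step 7 (PUSH 42): [8, 9, -70, 91, 42]
step 8 (SUB): [8, 9, -70, 49]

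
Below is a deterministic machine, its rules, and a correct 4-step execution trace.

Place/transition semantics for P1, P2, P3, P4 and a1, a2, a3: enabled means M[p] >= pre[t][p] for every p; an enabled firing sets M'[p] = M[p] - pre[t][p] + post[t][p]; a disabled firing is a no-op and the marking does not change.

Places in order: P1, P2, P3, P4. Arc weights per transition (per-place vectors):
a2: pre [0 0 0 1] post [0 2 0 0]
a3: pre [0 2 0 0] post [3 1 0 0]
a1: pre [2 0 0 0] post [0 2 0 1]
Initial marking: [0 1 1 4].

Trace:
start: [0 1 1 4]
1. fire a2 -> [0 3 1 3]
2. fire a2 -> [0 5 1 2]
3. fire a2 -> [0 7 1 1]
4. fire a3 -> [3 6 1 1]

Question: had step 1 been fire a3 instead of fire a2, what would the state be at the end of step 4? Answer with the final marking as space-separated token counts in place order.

(re-executing from step 1 with the substitution; state before step 1: [0 1 1 4])
1. fire a3 -> [0 1 1 4]
2. fire a2 -> [0 3 1 3]
3. fire a2 -> [0 5 1 2]
4. fire a3 -> [3 4 1 2]

3 4 1 2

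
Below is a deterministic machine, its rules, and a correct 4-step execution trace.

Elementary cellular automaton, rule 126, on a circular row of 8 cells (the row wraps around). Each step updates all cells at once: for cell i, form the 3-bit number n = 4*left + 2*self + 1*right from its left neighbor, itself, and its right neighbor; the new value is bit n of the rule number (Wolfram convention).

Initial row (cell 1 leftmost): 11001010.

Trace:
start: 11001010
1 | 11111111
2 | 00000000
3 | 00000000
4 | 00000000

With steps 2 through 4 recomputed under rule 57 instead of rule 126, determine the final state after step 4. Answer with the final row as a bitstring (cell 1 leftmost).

00000000

(re-executing steps 2..4 under rule 57; state before step 2: 11111111)
2 | 00000000
3 | 11111111
4 | 00000000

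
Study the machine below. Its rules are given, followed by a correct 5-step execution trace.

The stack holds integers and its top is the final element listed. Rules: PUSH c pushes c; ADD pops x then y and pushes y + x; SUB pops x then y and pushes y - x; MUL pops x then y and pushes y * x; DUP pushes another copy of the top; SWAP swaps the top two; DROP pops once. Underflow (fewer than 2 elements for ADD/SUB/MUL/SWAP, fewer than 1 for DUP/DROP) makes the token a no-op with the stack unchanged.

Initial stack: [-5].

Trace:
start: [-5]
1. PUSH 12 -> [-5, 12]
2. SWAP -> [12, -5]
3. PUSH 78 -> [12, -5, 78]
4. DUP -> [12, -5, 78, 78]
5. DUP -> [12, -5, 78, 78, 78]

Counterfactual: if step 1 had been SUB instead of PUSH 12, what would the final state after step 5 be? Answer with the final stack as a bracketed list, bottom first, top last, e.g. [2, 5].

(re-executing from step 1 with the substitution; state before step 1: [-5])
1. SUB -> [-5]
2. SWAP -> [-5]
3. PUSH 78 -> [-5, 78]
4. DUP -> [-5, 78, 78]
5. DUP -> [-5, 78, 78, 78]

[-5, 78, 78, 78]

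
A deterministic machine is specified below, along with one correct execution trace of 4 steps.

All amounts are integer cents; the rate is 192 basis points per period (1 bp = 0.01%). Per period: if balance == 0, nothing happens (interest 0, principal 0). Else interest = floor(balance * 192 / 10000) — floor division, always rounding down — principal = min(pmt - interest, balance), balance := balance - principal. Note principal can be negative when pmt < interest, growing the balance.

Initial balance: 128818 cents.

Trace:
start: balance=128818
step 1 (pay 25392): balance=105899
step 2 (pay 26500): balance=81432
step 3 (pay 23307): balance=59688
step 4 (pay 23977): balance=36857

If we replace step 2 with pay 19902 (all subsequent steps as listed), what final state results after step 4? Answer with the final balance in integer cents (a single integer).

43711

(re-executing from step 2 with the substitution; state before step 2: balance=105899)
step 2 (pay 19902): balance=88030
step 3 (pay 23307): balance=66413
step 4 (pay 23977): balance=43711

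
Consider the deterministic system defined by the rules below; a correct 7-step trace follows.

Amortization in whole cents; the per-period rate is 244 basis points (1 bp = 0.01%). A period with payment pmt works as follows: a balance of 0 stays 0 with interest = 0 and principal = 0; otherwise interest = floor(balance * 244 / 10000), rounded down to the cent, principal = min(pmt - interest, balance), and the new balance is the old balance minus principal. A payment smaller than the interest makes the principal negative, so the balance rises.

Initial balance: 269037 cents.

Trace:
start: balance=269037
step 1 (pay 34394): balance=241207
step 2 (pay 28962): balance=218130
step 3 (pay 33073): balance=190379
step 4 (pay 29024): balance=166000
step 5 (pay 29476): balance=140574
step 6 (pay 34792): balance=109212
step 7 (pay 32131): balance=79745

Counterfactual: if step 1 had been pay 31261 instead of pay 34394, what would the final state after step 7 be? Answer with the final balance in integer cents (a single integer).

83364

(re-executing from step 1 with the substitution; state before step 1: balance=269037)
step 1 (pay 31261): balance=244340
step 2 (pay 28962): balance=221339
step 3 (pay 33073): balance=193666
step 4 (pay 29024): balance=169367
step 5 (pay 29476): balance=144023
step 6 (pay 34792): balance=112745
step 7 (pay 32131): balance=83364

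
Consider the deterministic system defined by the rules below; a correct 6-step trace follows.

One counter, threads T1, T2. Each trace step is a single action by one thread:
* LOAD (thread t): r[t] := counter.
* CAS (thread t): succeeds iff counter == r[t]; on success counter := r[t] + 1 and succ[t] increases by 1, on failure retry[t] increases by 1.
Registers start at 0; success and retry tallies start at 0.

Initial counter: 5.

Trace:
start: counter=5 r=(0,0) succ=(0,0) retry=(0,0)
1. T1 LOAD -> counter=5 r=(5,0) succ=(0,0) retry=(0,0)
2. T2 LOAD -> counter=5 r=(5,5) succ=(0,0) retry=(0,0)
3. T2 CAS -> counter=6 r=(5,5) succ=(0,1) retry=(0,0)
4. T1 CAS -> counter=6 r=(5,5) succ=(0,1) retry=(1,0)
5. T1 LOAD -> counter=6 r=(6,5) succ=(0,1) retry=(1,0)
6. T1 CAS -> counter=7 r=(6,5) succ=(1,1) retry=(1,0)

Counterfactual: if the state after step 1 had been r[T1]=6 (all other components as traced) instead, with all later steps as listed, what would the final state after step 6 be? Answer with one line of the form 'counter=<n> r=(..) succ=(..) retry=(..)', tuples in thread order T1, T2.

state after step 1 := counter=5 r=(6,0) succ=(0,0) retry=(0,0)
2. T2 LOAD -> counter=5 r=(6,5) succ=(0,0) retry=(0,0)
3. T2 CAS -> counter=6 r=(6,5) succ=(0,1) retry=(0,0)
4. T1 CAS -> counter=7 r=(6,5) succ=(1,1) retry=(0,0)
5. T1 LOAD -> counter=7 r=(7,5) succ=(1,1) retry=(0,0)
6. T1 CAS -> counter=8 r=(7,5) succ=(2,1) retry=(0,0)

counter=8 r=(7,5) succ=(2,1) retry=(0,0)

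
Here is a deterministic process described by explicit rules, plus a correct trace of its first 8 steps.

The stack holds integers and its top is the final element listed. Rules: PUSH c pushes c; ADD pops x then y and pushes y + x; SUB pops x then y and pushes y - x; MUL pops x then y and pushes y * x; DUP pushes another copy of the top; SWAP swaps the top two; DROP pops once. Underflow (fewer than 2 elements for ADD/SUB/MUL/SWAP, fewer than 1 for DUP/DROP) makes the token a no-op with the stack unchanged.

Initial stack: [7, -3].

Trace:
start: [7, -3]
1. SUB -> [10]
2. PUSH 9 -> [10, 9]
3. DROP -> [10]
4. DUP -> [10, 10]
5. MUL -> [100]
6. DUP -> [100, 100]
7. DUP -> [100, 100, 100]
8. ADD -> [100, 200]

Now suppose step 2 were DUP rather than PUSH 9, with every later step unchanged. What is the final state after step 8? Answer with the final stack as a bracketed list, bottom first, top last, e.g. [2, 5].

(re-executing from step 2 with the substitution; state before step 2: [10])
2. DUP -> [10, 10]
3. DROP -> [10]
4. DUP -> [10, 10]
5. MUL -> [100]
6. DUP -> [100, 100]
7. DUP -> [100, 100, 100]
8. ADD -> [100, 200]

[100, 200]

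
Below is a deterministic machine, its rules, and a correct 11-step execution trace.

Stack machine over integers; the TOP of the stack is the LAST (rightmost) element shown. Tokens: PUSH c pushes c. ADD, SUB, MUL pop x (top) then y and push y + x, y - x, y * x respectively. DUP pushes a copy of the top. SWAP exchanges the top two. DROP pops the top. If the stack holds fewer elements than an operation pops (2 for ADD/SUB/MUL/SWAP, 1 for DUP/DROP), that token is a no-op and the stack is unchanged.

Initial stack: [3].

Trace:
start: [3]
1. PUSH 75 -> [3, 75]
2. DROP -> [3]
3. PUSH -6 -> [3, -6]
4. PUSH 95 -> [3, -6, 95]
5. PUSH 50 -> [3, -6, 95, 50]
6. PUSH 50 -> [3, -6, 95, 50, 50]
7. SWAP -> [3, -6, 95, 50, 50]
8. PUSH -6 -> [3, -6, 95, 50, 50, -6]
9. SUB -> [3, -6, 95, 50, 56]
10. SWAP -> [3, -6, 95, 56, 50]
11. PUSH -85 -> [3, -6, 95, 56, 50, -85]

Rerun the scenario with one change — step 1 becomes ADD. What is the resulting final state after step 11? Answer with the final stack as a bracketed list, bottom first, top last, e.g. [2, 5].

[-6, 95, 56, 50, -85]

(re-executing from step 1 with the substitution; state before step 1: [3])
1. ADD -> [3]
2. DROP -> []
3. PUSH -6 -> [-6]
4. PUSH 95 -> [-6, 95]
5. PUSH 50 -> [-6, 95, 50]
6. PUSH 50 -> [-6, 95, 50, 50]
7. SWAP -> [-6, 95, 50, 50]
8. PUSH -6 -> [-6, 95, 50, 50, -6]
9. SUB -> [-6, 95, 50, 56]
10. SWAP -> [-6, 95, 56, 50]
11. PUSH -85 -> [-6, 95, 56, 50, -85]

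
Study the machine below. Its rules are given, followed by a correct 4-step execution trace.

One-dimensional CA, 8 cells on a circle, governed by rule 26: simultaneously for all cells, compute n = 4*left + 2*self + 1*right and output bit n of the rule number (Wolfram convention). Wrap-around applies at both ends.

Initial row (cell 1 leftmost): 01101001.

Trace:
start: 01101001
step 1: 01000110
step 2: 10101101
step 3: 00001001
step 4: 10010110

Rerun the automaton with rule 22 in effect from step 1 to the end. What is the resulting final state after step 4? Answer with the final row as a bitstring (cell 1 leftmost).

00000110

(re-executing steps 1..4 under rule 22; state before step 1: 01101001)
step 1: 00001111
step 2: 10010000
step 3: 11111001
step 4: 00000110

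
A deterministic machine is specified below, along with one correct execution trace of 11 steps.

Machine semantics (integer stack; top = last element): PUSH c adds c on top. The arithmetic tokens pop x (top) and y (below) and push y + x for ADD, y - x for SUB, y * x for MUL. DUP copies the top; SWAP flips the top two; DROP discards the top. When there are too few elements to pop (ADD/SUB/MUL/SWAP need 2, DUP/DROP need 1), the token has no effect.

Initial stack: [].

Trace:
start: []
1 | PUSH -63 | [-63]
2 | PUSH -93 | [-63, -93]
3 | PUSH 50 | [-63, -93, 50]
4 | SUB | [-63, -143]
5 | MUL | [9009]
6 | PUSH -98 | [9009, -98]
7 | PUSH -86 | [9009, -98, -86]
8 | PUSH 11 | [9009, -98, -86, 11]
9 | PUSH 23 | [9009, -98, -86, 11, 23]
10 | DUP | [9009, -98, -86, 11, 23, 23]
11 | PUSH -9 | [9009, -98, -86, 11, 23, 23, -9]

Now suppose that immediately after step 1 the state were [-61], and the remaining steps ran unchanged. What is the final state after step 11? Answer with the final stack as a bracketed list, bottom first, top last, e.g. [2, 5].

[8723, -98, -86, 11, 23, 23, -9]

state after step 1 := [-61]
2 | PUSH -93 | [-61, -93]
3 | PUSH 50 | [-61, -93, 50]
4 | SUB | [-61, -143]
5 | MUL | [8723]
6 | PUSH -98 | [8723, -98]
7 | PUSH -86 | [8723, -98, -86]
8 | PUSH 11 | [8723, -98, -86, 11]
9 | PUSH 23 | [8723, -98, -86, 11, 23]
10 | DUP | [8723, -98, -86, 11, 23, 23]
11 | PUSH -9 | [8723, -98, -86, 11, 23, 23, -9]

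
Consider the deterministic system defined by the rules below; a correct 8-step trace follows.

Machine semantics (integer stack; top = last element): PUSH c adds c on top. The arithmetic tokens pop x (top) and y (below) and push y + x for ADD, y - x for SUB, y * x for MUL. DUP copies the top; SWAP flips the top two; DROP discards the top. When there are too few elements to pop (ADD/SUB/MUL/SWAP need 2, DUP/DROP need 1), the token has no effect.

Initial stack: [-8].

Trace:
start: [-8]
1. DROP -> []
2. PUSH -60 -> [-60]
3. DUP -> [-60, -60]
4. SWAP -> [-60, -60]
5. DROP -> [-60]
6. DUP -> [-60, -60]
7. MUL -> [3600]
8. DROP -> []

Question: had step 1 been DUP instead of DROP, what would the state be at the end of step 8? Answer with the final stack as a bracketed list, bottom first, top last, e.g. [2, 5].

[-8, -8]

(re-executing from step 1 with the substitution; state before step 1: [-8])
1. DUP -> [-8, -8]
2. PUSH -60 -> [-8, -8, -60]
3. DUP -> [-8, -8, -60, -60]
4. SWAP -> [-8, -8, -60, -60]
5. DROP -> [-8, -8, -60]
6. DUP -> [-8, -8, -60, -60]
7. MUL -> [-8, -8, 3600]
8. DROP -> [-8, -8]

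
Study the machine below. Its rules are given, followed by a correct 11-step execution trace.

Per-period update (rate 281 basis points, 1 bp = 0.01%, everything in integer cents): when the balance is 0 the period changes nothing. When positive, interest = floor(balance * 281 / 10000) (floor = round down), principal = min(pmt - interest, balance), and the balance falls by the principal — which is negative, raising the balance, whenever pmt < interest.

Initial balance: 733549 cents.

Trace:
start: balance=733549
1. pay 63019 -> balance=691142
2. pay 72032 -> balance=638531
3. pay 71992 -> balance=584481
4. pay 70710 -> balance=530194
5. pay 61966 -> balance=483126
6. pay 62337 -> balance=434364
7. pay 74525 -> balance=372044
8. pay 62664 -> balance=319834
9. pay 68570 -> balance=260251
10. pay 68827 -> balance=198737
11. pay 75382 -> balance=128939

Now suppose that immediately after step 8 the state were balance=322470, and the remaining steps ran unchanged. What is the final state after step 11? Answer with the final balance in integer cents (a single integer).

state after step 8 := balance=322470
9. pay 68570 -> balance=262961
10. pay 68827 -> balance=201523
11. pay 75382 -> balance=131803

131803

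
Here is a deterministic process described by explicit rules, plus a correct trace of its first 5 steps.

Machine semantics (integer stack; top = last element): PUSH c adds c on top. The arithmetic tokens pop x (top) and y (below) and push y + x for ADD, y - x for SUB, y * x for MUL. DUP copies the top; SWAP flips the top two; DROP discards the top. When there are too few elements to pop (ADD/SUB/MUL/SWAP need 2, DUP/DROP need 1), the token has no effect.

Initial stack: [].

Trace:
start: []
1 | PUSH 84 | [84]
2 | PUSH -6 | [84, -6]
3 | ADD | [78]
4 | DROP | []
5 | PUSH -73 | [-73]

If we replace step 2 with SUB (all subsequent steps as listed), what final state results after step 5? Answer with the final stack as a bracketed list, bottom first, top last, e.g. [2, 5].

(re-executing from step 2 with the substitution; state before step 2: [84])
2 | SUB | [84]
3 | ADD | [84]
4 | DROP | []
5 | PUSH -73 | [-73]

[-73]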